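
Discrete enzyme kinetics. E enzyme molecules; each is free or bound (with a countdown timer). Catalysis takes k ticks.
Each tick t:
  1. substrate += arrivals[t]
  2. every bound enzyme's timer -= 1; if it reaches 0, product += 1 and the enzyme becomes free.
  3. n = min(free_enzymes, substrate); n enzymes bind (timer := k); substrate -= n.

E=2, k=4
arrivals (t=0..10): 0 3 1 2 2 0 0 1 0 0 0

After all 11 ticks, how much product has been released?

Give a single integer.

Answer: 4

Derivation:
t=0: arr=0 -> substrate=0 bound=0 product=0
t=1: arr=3 -> substrate=1 bound=2 product=0
t=2: arr=1 -> substrate=2 bound=2 product=0
t=3: arr=2 -> substrate=4 bound=2 product=0
t=4: arr=2 -> substrate=6 bound=2 product=0
t=5: arr=0 -> substrate=4 bound=2 product=2
t=6: arr=0 -> substrate=4 bound=2 product=2
t=7: arr=1 -> substrate=5 bound=2 product=2
t=8: arr=0 -> substrate=5 bound=2 product=2
t=9: arr=0 -> substrate=3 bound=2 product=4
t=10: arr=0 -> substrate=3 bound=2 product=4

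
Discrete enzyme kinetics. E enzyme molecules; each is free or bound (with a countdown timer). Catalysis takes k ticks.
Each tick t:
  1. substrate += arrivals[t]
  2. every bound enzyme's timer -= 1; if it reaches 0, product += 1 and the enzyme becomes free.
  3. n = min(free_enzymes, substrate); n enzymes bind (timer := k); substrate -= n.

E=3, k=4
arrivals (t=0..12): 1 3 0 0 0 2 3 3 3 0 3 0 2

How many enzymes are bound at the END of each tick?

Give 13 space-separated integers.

Answer: 1 3 3 3 3 3 3 3 3 3 3 3 3

Derivation:
t=0: arr=1 -> substrate=0 bound=1 product=0
t=1: arr=3 -> substrate=1 bound=3 product=0
t=2: arr=0 -> substrate=1 bound=3 product=0
t=3: arr=0 -> substrate=1 bound=3 product=0
t=4: arr=0 -> substrate=0 bound=3 product=1
t=5: arr=2 -> substrate=0 bound=3 product=3
t=6: arr=3 -> substrate=3 bound=3 product=3
t=7: arr=3 -> substrate=6 bound=3 product=3
t=8: arr=3 -> substrate=8 bound=3 product=4
t=9: arr=0 -> substrate=6 bound=3 product=6
t=10: arr=3 -> substrate=9 bound=3 product=6
t=11: arr=0 -> substrate=9 bound=3 product=6
t=12: arr=2 -> substrate=10 bound=3 product=7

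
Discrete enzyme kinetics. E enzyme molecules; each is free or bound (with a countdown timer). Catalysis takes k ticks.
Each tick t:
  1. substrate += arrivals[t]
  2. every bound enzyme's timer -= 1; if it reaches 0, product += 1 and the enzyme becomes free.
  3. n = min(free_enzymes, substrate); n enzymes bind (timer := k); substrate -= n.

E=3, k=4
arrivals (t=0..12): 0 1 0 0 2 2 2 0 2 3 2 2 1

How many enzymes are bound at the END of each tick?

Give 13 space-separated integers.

t=0: arr=0 -> substrate=0 bound=0 product=0
t=1: arr=1 -> substrate=0 bound=1 product=0
t=2: arr=0 -> substrate=0 bound=1 product=0
t=3: arr=0 -> substrate=0 bound=1 product=0
t=4: arr=2 -> substrate=0 bound=3 product=0
t=5: arr=2 -> substrate=1 bound=3 product=1
t=6: arr=2 -> substrate=3 bound=3 product=1
t=7: arr=0 -> substrate=3 bound=3 product=1
t=8: arr=2 -> substrate=3 bound=3 product=3
t=9: arr=3 -> substrate=5 bound=3 product=4
t=10: arr=2 -> substrate=7 bound=3 product=4
t=11: arr=2 -> substrate=9 bound=3 product=4
t=12: arr=1 -> substrate=8 bound=3 product=6

Answer: 0 1 1 1 3 3 3 3 3 3 3 3 3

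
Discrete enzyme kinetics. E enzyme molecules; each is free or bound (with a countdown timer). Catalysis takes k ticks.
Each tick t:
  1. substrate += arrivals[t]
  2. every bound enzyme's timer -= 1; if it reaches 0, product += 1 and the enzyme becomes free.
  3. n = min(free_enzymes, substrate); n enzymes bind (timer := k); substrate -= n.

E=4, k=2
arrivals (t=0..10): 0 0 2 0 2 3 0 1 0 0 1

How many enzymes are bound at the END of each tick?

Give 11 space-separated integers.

Answer: 0 0 2 2 2 4 3 2 1 0 1

Derivation:
t=0: arr=0 -> substrate=0 bound=0 product=0
t=1: arr=0 -> substrate=0 bound=0 product=0
t=2: arr=2 -> substrate=0 bound=2 product=0
t=3: arr=0 -> substrate=0 bound=2 product=0
t=4: arr=2 -> substrate=0 bound=2 product=2
t=5: arr=3 -> substrate=1 bound=4 product=2
t=6: arr=0 -> substrate=0 bound=3 product=4
t=7: arr=1 -> substrate=0 bound=2 product=6
t=8: arr=0 -> substrate=0 bound=1 product=7
t=9: arr=0 -> substrate=0 bound=0 product=8
t=10: arr=1 -> substrate=0 bound=1 product=8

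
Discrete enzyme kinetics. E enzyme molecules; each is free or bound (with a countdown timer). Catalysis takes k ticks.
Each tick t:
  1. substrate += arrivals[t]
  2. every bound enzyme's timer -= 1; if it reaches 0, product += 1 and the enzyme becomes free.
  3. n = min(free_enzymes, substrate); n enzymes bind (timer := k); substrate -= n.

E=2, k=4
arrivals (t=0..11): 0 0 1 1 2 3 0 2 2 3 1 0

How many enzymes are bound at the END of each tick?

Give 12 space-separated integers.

t=0: arr=0 -> substrate=0 bound=0 product=0
t=1: arr=0 -> substrate=0 bound=0 product=0
t=2: arr=1 -> substrate=0 bound=1 product=0
t=3: arr=1 -> substrate=0 bound=2 product=0
t=4: arr=2 -> substrate=2 bound=2 product=0
t=5: arr=3 -> substrate=5 bound=2 product=0
t=6: arr=0 -> substrate=4 bound=2 product=1
t=7: arr=2 -> substrate=5 bound=2 product=2
t=8: arr=2 -> substrate=7 bound=2 product=2
t=9: arr=3 -> substrate=10 bound=2 product=2
t=10: arr=1 -> substrate=10 bound=2 product=3
t=11: arr=0 -> substrate=9 bound=2 product=4

Answer: 0 0 1 2 2 2 2 2 2 2 2 2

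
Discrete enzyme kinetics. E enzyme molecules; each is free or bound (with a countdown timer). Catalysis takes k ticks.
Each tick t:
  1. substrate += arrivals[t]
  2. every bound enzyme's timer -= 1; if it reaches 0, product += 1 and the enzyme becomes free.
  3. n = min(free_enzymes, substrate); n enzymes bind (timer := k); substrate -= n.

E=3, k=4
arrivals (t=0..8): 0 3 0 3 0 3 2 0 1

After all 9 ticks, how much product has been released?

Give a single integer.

Answer: 3

Derivation:
t=0: arr=0 -> substrate=0 bound=0 product=0
t=1: arr=3 -> substrate=0 bound=3 product=0
t=2: arr=0 -> substrate=0 bound=3 product=0
t=3: arr=3 -> substrate=3 bound=3 product=0
t=4: arr=0 -> substrate=3 bound=3 product=0
t=5: arr=3 -> substrate=3 bound=3 product=3
t=6: arr=2 -> substrate=5 bound=3 product=3
t=7: arr=0 -> substrate=5 bound=3 product=3
t=8: arr=1 -> substrate=6 bound=3 product=3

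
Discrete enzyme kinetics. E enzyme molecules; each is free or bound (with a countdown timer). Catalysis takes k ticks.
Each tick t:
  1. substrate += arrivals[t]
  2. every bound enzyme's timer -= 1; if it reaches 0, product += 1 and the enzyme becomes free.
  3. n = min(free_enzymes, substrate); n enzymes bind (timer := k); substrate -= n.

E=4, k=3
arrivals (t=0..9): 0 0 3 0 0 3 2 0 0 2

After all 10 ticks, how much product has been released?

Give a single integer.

t=0: arr=0 -> substrate=0 bound=0 product=0
t=1: arr=0 -> substrate=0 bound=0 product=0
t=2: arr=3 -> substrate=0 bound=3 product=0
t=3: arr=0 -> substrate=0 bound=3 product=0
t=4: arr=0 -> substrate=0 bound=3 product=0
t=5: arr=3 -> substrate=0 bound=3 product=3
t=6: arr=2 -> substrate=1 bound=4 product=3
t=7: arr=0 -> substrate=1 bound=4 product=3
t=8: arr=0 -> substrate=0 bound=2 product=6
t=9: arr=2 -> substrate=0 bound=3 product=7

Answer: 7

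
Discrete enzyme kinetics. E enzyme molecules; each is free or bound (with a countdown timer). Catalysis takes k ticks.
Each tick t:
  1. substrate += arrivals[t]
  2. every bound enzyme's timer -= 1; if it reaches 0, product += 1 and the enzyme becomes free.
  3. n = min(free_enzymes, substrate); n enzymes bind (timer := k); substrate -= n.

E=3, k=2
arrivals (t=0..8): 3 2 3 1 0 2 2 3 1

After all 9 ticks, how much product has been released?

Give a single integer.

Answer: 12

Derivation:
t=0: arr=3 -> substrate=0 bound=3 product=0
t=1: arr=2 -> substrate=2 bound=3 product=0
t=2: arr=3 -> substrate=2 bound=3 product=3
t=3: arr=1 -> substrate=3 bound=3 product=3
t=4: arr=0 -> substrate=0 bound=3 product=6
t=5: arr=2 -> substrate=2 bound=3 product=6
t=6: arr=2 -> substrate=1 bound=3 product=9
t=7: arr=3 -> substrate=4 bound=3 product=9
t=8: arr=1 -> substrate=2 bound=3 product=12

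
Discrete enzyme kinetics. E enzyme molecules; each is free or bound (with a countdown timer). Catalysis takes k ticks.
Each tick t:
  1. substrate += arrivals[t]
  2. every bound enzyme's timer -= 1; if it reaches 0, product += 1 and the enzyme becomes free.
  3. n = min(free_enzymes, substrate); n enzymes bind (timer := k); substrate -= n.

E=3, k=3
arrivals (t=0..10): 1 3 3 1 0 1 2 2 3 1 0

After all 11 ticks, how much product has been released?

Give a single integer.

t=0: arr=1 -> substrate=0 bound=1 product=0
t=1: arr=3 -> substrate=1 bound=3 product=0
t=2: arr=3 -> substrate=4 bound=3 product=0
t=3: arr=1 -> substrate=4 bound=3 product=1
t=4: arr=0 -> substrate=2 bound=3 product=3
t=5: arr=1 -> substrate=3 bound=3 product=3
t=6: arr=2 -> substrate=4 bound=3 product=4
t=7: arr=2 -> substrate=4 bound=3 product=6
t=8: arr=3 -> substrate=7 bound=3 product=6
t=9: arr=1 -> substrate=7 bound=3 product=7
t=10: arr=0 -> substrate=5 bound=3 product=9

Answer: 9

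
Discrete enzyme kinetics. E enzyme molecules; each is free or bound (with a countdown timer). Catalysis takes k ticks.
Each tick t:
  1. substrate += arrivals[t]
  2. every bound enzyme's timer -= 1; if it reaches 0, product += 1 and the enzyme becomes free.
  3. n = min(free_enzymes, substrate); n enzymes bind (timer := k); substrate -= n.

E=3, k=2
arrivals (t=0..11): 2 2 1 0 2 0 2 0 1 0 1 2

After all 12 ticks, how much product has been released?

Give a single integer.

Answer: 10

Derivation:
t=0: arr=2 -> substrate=0 bound=2 product=0
t=1: arr=2 -> substrate=1 bound=3 product=0
t=2: arr=1 -> substrate=0 bound=3 product=2
t=3: arr=0 -> substrate=0 bound=2 product=3
t=4: arr=2 -> substrate=0 bound=2 product=5
t=5: arr=0 -> substrate=0 bound=2 product=5
t=6: arr=2 -> substrate=0 bound=2 product=7
t=7: arr=0 -> substrate=0 bound=2 product=7
t=8: arr=1 -> substrate=0 bound=1 product=9
t=9: arr=0 -> substrate=0 bound=1 product=9
t=10: arr=1 -> substrate=0 bound=1 product=10
t=11: arr=2 -> substrate=0 bound=3 product=10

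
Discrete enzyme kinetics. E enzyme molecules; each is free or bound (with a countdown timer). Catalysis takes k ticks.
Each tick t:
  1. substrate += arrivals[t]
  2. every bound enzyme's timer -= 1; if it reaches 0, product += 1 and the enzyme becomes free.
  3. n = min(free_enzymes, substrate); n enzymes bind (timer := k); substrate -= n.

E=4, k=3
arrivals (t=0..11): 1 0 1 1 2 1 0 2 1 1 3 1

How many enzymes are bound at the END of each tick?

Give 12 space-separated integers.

t=0: arr=1 -> substrate=0 bound=1 product=0
t=1: arr=0 -> substrate=0 bound=1 product=0
t=2: arr=1 -> substrate=0 bound=2 product=0
t=3: arr=1 -> substrate=0 bound=2 product=1
t=4: arr=2 -> substrate=0 bound=4 product=1
t=5: arr=1 -> substrate=0 bound=4 product=2
t=6: arr=0 -> substrate=0 bound=3 product=3
t=7: arr=2 -> substrate=0 bound=3 product=5
t=8: arr=1 -> substrate=0 bound=3 product=6
t=9: arr=1 -> substrate=0 bound=4 product=6
t=10: arr=3 -> substrate=1 bound=4 product=8
t=11: arr=1 -> substrate=1 bound=4 product=9

Answer: 1 1 2 2 4 4 3 3 3 4 4 4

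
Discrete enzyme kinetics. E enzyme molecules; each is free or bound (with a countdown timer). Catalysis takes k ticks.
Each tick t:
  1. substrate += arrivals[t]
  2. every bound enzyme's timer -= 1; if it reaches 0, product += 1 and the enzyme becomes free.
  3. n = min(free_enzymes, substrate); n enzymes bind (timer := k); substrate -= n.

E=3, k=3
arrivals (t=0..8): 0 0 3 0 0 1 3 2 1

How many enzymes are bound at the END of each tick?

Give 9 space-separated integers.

t=0: arr=0 -> substrate=0 bound=0 product=0
t=1: arr=0 -> substrate=0 bound=0 product=0
t=2: arr=3 -> substrate=0 bound=3 product=0
t=3: arr=0 -> substrate=0 bound=3 product=0
t=4: arr=0 -> substrate=0 bound=3 product=0
t=5: arr=1 -> substrate=0 bound=1 product=3
t=6: arr=3 -> substrate=1 bound=3 product=3
t=7: arr=2 -> substrate=3 bound=3 product=3
t=8: arr=1 -> substrate=3 bound=3 product=4

Answer: 0 0 3 3 3 1 3 3 3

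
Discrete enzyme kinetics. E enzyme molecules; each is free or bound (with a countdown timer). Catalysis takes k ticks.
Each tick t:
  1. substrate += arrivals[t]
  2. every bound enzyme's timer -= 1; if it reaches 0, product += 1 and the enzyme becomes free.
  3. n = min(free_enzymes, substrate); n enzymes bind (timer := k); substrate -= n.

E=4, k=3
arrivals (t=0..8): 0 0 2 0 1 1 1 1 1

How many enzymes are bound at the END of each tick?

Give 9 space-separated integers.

t=0: arr=0 -> substrate=0 bound=0 product=0
t=1: arr=0 -> substrate=0 bound=0 product=0
t=2: arr=2 -> substrate=0 bound=2 product=0
t=3: arr=0 -> substrate=0 bound=2 product=0
t=4: arr=1 -> substrate=0 bound=3 product=0
t=5: arr=1 -> substrate=0 bound=2 product=2
t=6: arr=1 -> substrate=0 bound=3 product=2
t=7: arr=1 -> substrate=0 bound=3 product=3
t=8: arr=1 -> substrate=0 bound=3 product=4

Answer: 0 0 2 2 3 2 3 3 3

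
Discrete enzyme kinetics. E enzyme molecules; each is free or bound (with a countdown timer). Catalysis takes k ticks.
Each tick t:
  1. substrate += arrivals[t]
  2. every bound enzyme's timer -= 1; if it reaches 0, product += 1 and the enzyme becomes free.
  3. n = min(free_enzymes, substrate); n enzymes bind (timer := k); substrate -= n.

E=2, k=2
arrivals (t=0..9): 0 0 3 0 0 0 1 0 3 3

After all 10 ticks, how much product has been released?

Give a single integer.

t=0: arr=0 -> substrate=0 bound=0 product=0
t=1: arr=0 -> substrate=0 bound=0 product=0
t=2: arr=3 -> substrate=1 bound=2 product=0
t=3: arr=0 -> substrate=1 bound=2 product=0
t=4: arr=0 -> substrate=0 bound=1 product=2
t=5: arr=0 -> substrate=0 bound=1 product=2
t=6: arr=1 -> substrate=0 bound=1 product=3
t=7: arr=0 -> substrate=0 bound=1 product=3
t=8: arr=3 -> substrate=1 bound=2 product=4
t=9: arr=3 -> substrate=4 bound=2 product=4

Answer: 4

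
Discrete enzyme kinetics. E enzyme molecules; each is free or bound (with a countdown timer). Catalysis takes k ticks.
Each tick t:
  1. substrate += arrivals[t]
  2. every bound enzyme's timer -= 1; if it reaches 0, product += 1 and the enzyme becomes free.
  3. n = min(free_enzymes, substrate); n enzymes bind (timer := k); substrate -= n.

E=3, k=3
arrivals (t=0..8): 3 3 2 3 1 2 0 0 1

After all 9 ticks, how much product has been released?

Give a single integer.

t=0: arr=3 -> substrate=0 bound=3 product=0
t=1: arr=3 -> substrate=3 bound=3 product=0
t=2: arr=2 -> substrate=5 bound=3 product=0
t=3: arr=3 -> substrate=5 bound=3 product=3
t=4: arr=1 -> substrate=6 bound=3 product=3
t=5: arr=2 -> substrate=8 bound=3 product=3
t=6: arr=0 -> substrate=5 bound=3 product=6
t=7: arr=0 -> substrate=5 bound=3 product=6
t=8: arr=1 -> substrate=6 bound=3 product=6

Answer: 6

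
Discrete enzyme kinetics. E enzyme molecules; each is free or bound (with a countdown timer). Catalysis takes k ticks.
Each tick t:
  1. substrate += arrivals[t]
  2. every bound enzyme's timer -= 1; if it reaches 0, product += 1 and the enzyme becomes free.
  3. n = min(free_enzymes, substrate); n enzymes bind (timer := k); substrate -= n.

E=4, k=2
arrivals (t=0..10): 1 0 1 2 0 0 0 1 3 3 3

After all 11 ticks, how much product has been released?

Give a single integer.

t=0: arr=1 -> substrate=0 bound=1 product=0
t=1: arr=0 -> substrate=0 bound=1 product=0
t=2: arr=1 -> substrate=0 bound=1 product=1
t=3: arr=2 -> substrate=0 bound=3 product=1
t=4: arr=0 -> substrate=0 bound=2 product=2
t=5: arr=0 -> substrate=0 bound=0 product=4
t=6: arr=0 -> substrate=0 bound=0 product=4
t=7: arr=1 -> substrate=0 bound=1 product=4
t=8: arr=3 -> substrate=0 bound=4 product=4
t=9: arr=3 -> substrate=2 bound=4 product=5
t=10: arr=3 -> substrate=2 bound=4 product=8

Answer: 8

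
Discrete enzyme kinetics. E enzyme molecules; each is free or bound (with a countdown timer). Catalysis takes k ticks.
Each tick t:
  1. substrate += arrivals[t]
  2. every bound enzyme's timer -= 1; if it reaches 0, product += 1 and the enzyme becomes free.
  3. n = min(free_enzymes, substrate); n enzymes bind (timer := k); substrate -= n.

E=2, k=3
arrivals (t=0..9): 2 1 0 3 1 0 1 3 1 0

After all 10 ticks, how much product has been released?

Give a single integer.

Answer: 6

Derivation:
t=0: arr=2 -> substrate=0 bound=2 product=0
t=1: arr=1 -> substrate=1 bound=2 product=0
t=2: arr=0 -> substrate=1 bound=2 product=0
t=3: arr=3 -> substrate=2 bound=2 product=2
t=4: arr=1 -> substrate=3 bound=2 product=2
t=5: arr=0 -> substrate=3 bound=2 product=2
t=6: arr=1 -> substrate=2 bound=2 product=4
t=7: arr=3 -> substrate=5 bound=2 product=4
t=8: arr=1 -> substrate=6 bound=2 product=4
t=9: arr=0 -> substrate=4 bound=2 product=6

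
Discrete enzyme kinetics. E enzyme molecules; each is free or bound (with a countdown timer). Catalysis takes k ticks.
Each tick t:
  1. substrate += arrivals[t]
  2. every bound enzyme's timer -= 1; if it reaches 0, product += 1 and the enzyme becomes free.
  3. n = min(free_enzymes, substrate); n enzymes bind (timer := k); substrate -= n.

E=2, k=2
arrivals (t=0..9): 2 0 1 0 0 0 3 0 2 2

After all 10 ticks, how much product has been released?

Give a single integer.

t=0: arr=2 -> substrate=0 bound=2 product=0
t=1: arr=0 -> substrate=0 bound=2 product=0
t=2: arr=1 -> substrate=0 bound=1 product=2
t=3: arr=0 -> substrate=0 bound=1 product=2
t=4: arr=0 -> substrate=0 bound=0 product=3
t=5: arr=0 -> substrate=0 bound=0 product=3
t=6: arr=3 -> substrate=1 bound=2 product=3
t=7: arr=0 -> substrate=1 bound=2 product=3
t=8: arr=2 -> substrate=1 bound=2 product=5
t=9: arr=2 -> substrate=3 bound=2 product=5

Answer: 5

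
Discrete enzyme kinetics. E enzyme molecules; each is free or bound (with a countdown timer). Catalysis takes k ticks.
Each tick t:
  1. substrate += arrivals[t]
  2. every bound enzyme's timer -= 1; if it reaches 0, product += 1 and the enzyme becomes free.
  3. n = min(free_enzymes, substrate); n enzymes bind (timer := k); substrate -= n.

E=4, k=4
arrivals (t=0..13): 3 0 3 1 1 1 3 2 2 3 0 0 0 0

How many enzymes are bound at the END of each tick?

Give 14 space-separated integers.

t=0: arr=3 -> substrate=0 bound=3 product=0
t=1: arr=0 -> substrate=0 bound=3 product=0
t=2: arr=3 -> substrate=2 bound=4 product=0
t=3: arr=1 -> substrate=3 bound=4 product=0
t=4: arr=1 -> substrate=1 bound=4 product=3
t=5: arr=1 -> substrate=2 bound=4 product=3
t=6: arr=3 -> substrate=4 bound=4 product=4
t=7: arr=2 -> substrate=6 bound=4 product=4
t=8: arr=2 -> substrate=5 bound=4 product=7
t=9: arr=3 -> substrate=8 bound=4 product=7
t=10: arr=0 -> substrate=7 bound=4 product=8
t=11: arr=0 -> substrate=7 bound=4 product=8
t=12: arr=0 -> substrate=4 bound=4 product=11
t=13: arr=0 -> substrate=4 bound=4 product=11

Answer: 3 3 4 4 4 4 4 4 4 4 4 4 4 4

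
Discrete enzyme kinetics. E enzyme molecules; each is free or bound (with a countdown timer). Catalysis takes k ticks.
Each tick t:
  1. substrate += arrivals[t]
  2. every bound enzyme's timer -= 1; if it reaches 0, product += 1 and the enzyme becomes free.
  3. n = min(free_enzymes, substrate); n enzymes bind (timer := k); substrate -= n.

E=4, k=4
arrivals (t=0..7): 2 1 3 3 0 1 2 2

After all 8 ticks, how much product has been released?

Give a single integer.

t=0: arr=2 -> substrate=0 bound=2 product=0
t=1: arr=1 -> substrate=0 bound=3 product=0
t=2: arr=3 -> substrate=2 bound=4 product=0
t=3: arr=3 -> substrate=5 bound=4 product=0
t=4: arr=0 -> substrate=3 bound=4 product=2
t=5: arr=1 -> substrate=3 bound=4 product=3
t=6: arr=2 -> substrate=4 bound=4 product=4
t=7: arr=2 -> substrate=6 bound=4 product=4

Answer: 4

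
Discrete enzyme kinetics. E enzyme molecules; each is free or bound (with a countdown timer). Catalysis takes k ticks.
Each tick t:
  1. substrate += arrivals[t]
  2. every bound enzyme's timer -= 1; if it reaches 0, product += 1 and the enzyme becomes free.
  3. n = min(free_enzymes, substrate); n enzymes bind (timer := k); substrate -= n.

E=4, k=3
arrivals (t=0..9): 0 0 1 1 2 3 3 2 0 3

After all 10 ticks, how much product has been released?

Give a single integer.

t=0: arr=0 -> substrate=0 bound=0 product=0
t=1: arr=0 -> substrate=0 bound=0 product=0
t=2: arr=1 -> substrate=0 bound=1 product=0
t=3: arr=1 -> substrate=0 bound=2 product=0
t=4: arr=2 -> substrate=0 bound=4 product=0
t=5: arr=3 -> substrate=2 bound=4 product=1
t=6: arr=3 -> substrate=4 bound=4 product=2
t=7: arr=2 -> substrate=4 bound=4 product=4
t=8: arr=0 -> substrate=3 bound=4 product=5
t=9: arr=3 -> substrate=5 bound=4 product=6

Answer: 6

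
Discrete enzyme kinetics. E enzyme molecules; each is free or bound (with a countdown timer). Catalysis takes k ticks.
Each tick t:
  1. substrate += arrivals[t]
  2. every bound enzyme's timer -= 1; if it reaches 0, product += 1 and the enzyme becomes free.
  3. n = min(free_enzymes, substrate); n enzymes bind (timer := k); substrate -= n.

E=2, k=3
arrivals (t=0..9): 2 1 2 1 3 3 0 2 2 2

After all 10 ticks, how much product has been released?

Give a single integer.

t=0: arr=2 -> substrate=0 bound=2 product=0
t=1: arr=1 -> substrate=1 bound=2 product=0
t=2: arr=2 -> substrate=3 bound=2 product=0
t=3: arr=1 -> substrate=2 bound=2 product=2
t=4: arr=3 -> substrate=5 bound=2 product=2
t=5: arr=3 -> substrate=8 bound=2 product=2
t=6: arr=0 -> substrate=6 bound=2 product=4
t=7: arr=2 -> substrate=8 bound=2 product=4
t=8: arr=2 -> substrate=10 bound=2 product=4
t=9: arr=2 -> substrate=10 bound=2 product=6

Answer: 6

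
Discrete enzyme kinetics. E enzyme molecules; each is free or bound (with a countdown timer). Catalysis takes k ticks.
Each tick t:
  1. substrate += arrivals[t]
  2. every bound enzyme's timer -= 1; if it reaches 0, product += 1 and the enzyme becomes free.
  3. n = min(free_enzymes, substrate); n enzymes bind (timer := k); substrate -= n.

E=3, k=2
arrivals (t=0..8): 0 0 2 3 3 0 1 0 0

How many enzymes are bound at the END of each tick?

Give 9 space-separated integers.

Answer: 0 0 2 3 3 3 3 3 1

Derivation:
t=0: arr=0 -> substrate=0 bound=0 product=0
t=1: arr=0 -> substrate=0 bound=0 product=0
t=2: arr=2 -> substrate=0 bound=2 product=0
t=3: arr=3 -> substrate=2 bound=3 product=0
t=4: arr=3 -> substrate=3 bound=3 product=2
t=5: arr=0 -> substrate=2 bound=3 product=3
t=6: arr=1 -> substrate=1 bound=3 product=5
t=7: arr=0 -> substrate=0 bound=3 product=6
t=8: arr=0 -> substrate=0 bound=1 product=8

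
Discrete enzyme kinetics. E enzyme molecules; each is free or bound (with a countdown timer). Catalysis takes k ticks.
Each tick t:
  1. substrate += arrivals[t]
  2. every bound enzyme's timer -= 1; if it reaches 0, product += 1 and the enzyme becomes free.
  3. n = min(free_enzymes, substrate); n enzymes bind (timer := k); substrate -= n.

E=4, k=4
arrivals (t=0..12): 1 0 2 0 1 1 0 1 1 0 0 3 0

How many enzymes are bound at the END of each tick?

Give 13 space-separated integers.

t=0: arr=1 -> substrate=0 bound=1 product=0
t=1: arr=0 -> substrate=0 bound=1 product=0
t=2: arr=2 -> substrate=0 bound=3 product=0
t=3: arr=0 -> substrate=0 bound=3 product=0
t=4: arr=1 -> substrate=0 bound=3 product=1
t=5: arr=1 -> substrate=0 bound=4 product=1
t=6: arr=0 -> substrate=0 bound=2 product=3
t=7: arr=1 -> substrate=0 bound=3 product=3
t=8: arr=1 -> substrate=0 bound=3 product=4
t=9: arr=0 -> substrate=0 bound=2 product=5
t=10: arr=0 -> substrate=0 bound=2 product=5
t=11: arr=3 -> substrate=0 bound=4 product=6
t=12: arr=0 -> substrate=0 bound=3 product=7

Answer: 1 1 3 3 3 4 2 3 3 2 2 4 3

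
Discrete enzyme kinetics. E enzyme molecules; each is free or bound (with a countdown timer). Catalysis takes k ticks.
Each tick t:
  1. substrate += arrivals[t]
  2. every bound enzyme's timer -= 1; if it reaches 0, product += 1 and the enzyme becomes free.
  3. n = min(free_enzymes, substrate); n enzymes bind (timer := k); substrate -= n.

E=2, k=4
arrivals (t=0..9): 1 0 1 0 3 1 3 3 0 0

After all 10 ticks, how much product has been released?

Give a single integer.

Answer: 3

Derivation:
t=0: arr=1 -> substrate=0 bound=1 product=0
t=1: arr=0 -> substrate=0 bound=1 product=0
t=2: arr=1 -> substrate=0 bound=2 product=0
t=3: arr=0 -> substrate=0 bound=2 product=0
t=4: arr=3 -> substrate=2 bound=2 product=1
t=5: arr=1 -> substrate=3 bound=2 product=1
t=6: arr=3 -> substrate=5 bound=2 product=2
t=7: arr=3 -> substrate=8 bound=2 product=2
t=8: arr=0 -> substrate=7 bound=2 product=3
t=9: arr=0 -> substrate=7 bound=2 product=3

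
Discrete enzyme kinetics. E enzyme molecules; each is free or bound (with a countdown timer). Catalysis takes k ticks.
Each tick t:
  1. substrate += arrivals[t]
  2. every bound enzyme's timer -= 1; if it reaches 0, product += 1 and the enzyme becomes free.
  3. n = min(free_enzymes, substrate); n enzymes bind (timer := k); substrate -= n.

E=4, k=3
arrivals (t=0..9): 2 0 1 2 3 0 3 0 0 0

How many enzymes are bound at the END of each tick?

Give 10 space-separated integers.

Answer: 2 2 3 3 4 4 4 4 4 2

Derivation:
t=0: arr=2 -> substrate=0 bound=2 product=0
t=1: arr=0 -> substrate=0 bound=2 product=0
t=2: arr=1 -> substrate=0 bound=3 product=0
t=3: arr=2 -> substrate=0 bound=3 product=2
t=4: arr=3 -> substrate=2 bound=4 product=2
t=5: arr=0 -> substrate=1 bound=4 product=3
t=6: arr=3 -> substrate=2 bound=4 product=5
t=7: arr=0 -> substrate=1 bound=4 product=6
t=8: arr=0 -> substrate=0 bound=4 product=7
t=9: arr=0 -> substrate=0 bound=2 product=9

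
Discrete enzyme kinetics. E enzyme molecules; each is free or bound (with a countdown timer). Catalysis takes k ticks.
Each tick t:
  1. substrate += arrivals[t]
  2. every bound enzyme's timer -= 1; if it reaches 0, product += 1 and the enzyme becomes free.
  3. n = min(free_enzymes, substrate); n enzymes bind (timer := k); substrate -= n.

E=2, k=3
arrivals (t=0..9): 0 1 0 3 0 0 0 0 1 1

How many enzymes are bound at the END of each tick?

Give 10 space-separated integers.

t=0: arr=0 -> substrate=0 bound=0 product=0
t=1: arr=1 -> substrate=0 bound=1 product=0
t=2: arr=0 -> substrate=0 bound=1 product=0
t=3: arr=3 -> substrate=2 bound=2 product=0
t=4: arr=0 -> substrate=1 bound=2 product=1
t=5: arr=0 -> substrate=1 bound=2 product=1
t=6: arr=0 -> substrate=0 bound=2 product=2
t=7: arr=0 -> substrate=0 bound=1 product=3
t=8: arr=1 -> substrate=0 bound=2 product=3
t=9: arr=1 -> substrate=0 bound=2 product=4

Answer: 0 1 1 2 2 2 2 1 2 2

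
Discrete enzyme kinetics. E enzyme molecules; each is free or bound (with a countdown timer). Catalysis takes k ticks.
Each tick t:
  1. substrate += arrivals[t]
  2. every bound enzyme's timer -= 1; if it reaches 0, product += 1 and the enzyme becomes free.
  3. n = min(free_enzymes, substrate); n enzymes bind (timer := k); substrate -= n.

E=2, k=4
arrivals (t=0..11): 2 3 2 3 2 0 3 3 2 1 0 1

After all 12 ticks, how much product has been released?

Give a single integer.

Answer: 4

Derivation:
t=0: arr=2 -> substrate=0 bound=2 product=0
t=1: arr=3 -> substrate=3 bound=2 product=0
t=2: arr=2 -> substrate=5 bound=2 product=0
t=3: arr=3 -> substrate=8 bound=2 product=0
t=4: arr=2 -> substrate=8 bound=2 product=2
t=5: arr=0 -> substrate=8 bound=2 product=2
t=6: arr=3 -> substrate=11 bound=2 product=2
t=7: arr=3 -> substrate=14 bound=2 product=2
t=8: arr=2 -> substrate=14 bound=2 product=4
t=9: arr=1 -> substrate=15 bound=2 product=4
t=10: arr=0 -> substrate=15 bound=2 product=4
t=11: arr=1 -> substrate=16 bound=2 product=4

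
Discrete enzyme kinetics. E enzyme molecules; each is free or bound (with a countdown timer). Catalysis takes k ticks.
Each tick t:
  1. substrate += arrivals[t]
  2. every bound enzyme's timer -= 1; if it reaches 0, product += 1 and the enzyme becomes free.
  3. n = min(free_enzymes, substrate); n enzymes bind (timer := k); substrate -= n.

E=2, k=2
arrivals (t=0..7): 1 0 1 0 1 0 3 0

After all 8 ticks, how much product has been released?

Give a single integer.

t=0: arr=1 -> substrate=0 bound=1 product=0
t=1: arr=0 -> substrate=0 bound=1 product=0
t=2: arr=1 -> substrate=0 bound=1 product=1
t=3: arr=0 -> substrate=0 bound=1 product=1
t=4: arr=1 -> substrate=0 bound=1 product=2
t=5: arr=0 -> substrate=0 bound=1 product=2
t=6: arr=3 -> substrate=1 bound=2 product=3
t=7: arr=0 -> substrate=1 bound=2 product=3

Answer: 3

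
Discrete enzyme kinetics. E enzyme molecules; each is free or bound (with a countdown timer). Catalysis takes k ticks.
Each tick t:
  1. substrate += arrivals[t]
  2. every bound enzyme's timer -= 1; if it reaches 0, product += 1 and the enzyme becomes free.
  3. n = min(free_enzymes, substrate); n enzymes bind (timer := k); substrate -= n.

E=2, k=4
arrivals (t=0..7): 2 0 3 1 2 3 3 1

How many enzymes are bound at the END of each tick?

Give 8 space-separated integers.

Answer: 2 2 2 2 2 2 2 2

Derivation:
t=0: arr=2 -> substrate=0 bound=2 product=0
t=1: arr=0 -> substrate=0 bound=2 product=0
t=2: arr=3 -> substrate=3 bound=2 product=0
t=3: arr=1 -> substrate=4 bound=2 product=0
t=4: arr=2 -> substrate=4 bound=2 product=2
t=5: arr=3 -> substrate=7 bound=2 product=2
t=6: arr=3 -> substrate=10 bound=2 product=2
t=7: arr=1 -> substrate=11 bound=2 product=2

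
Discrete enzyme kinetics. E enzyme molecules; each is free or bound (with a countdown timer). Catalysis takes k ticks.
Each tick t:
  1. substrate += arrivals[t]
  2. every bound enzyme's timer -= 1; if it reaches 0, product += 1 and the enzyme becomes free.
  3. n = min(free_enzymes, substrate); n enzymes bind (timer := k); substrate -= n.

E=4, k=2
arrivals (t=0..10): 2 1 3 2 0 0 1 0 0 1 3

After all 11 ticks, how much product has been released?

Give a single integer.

Answer: 9

Derivation:
t=0: arr=2 -> substrate=0 bound=2 product=0
t=1: arr=1 -> substrate=0 bound=3 product=0
t=2: arr=3 -> substrate=0 bound=4 product=2
t=3: arr=2 -> substrate=1 bound=4 product=3
t=4: arr=0 -> substrate=0 bound=2 product=6
t=5: arr=0 -> substrate=0 bound=1 product=7
t=6: arr=1 -> substrate=0 bound=1 product=8
t=7: arr=0 -> substrate=0 bound=1 product=8
t=8: arr=0 -> substrate=0 bound=0 product=9
t=9: arr=1 -> substrate=0 bound=1 product=9
t=10: arr=3 -> substrate=0 bound=4 product=9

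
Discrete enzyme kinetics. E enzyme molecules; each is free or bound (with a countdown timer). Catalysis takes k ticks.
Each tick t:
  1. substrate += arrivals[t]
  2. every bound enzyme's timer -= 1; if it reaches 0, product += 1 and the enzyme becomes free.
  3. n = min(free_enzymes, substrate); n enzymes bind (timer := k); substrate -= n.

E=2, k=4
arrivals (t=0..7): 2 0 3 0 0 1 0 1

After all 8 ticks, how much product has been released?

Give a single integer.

t=0: arr=2 -> substrate=0 bound=2 product=0
t=1: arr=0 -> substrate=0 bound=2 product=0
t=2: arr=3 -> substrate=3 bound=2 product=0
t=3: arr=0 -> substrate=3 bound=2 product=0
t=4: arr=0 -> substrate=1 bound=2 product=2
t=5: arr=1 -> substrate=2 bound=2 product=2
t=6: arr=0 -> substrate=2 bound=2 product=2
t=7: arr=1 -> substrate=3 bound=2 product=2

Answer: 2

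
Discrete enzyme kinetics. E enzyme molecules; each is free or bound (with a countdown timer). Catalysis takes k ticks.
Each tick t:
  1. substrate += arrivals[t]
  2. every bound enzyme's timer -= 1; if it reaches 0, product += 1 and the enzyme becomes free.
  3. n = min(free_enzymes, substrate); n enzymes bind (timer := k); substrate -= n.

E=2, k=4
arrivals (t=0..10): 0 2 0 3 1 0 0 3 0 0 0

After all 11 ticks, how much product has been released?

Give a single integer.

Answer: 4

Derivation:
t=0: arr=0 -> substrate=0 bound=0 product=0
t=1: arr=2 -> substrate=0 bound=2 product=0
t=2: arr=0 -> substrate=0 bound=2 product=0
t=3: arr=3 -> substrate=3 bound=2 product=0
t=4: arr=1 -> substrate=4 bound=2 product=0
t=5: arr=0 -> substrate=2 bound=2 product=2
t=6: arr=0 -> substrate=2 bound=2 product=2
t=7: arr=3 -> substrate=5 bound=2 product=2
t=8: arr=0 -> substrate=5 bound=2 product=2
t=9: arr=0 -> substrate=3 bound=2 product=4
t=10: arr=0 -> substrate=3 bound=2 product=4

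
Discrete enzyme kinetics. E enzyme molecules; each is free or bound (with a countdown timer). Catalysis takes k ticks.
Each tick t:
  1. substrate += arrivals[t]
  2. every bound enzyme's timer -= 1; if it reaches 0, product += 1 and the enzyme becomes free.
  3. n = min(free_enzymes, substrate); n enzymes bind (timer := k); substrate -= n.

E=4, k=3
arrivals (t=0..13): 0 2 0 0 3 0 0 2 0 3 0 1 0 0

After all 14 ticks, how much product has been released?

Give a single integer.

Answer: 10

Derivation:
t=0: arr=0 -> substrate=0 bound=0 product=0
t=1: arr=2 -> substrate=0 bound=2 product=0
t=2: arr=0 -> substrate=0 bound=2 product=0
t=3: arr=0 -> substrate=0 bound=2 product=0
t=4: arr=3 -> substrate=0 bound=3 product=2
t=5: arr=0 -> substrate=0 bound=3 product=2
t=6: arr=0 -> substrate=0 bound=3 product=2
t=7: arr=2 -> substrate=0 bound=2 product=5
t=8: arr=0 -> substrate=0 bound=2 product=5
t=9: arr=3 -> substrate=1 bound=4 product=5
t=10: arr=0 -> substrate=0 bound=3 product=7
t=11: arr=1 -> substrate=0 bound=4 product=7
t=12: arr=0 -> substrate=0 bound=2 product=9
t=13: arr=0 -> substrate=0 bound=1 product=10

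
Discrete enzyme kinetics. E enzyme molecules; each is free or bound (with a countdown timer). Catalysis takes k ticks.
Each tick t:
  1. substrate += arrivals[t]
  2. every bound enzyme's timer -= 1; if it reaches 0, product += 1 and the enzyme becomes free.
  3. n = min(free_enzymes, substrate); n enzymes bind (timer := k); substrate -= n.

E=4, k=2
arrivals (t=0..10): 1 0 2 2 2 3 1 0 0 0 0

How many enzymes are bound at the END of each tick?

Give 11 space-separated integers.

t=0: arr=1 -> substrate=0 bound=1 product=0
t=1: arr=0 -> substrate=0 bound=1 product=0
t=2: arr=2 -> substrate=0 bound=2 product=1
t=3: arr=2 -> substrate=0 bound=4 product=1
t=4: arr=2 -> substrate=0 bound=4 product=3
t=5: arr=3 -> substrate=1 bound=4 product=5
t=6: arr=1 -> substrate=0 bound=4 product=7
t=7: arr=0 -> substrate=0 bound=2 product=9
t=8: arr=0 -> substrate=0 bound=0 product=11
t=9: arr=0 -> substrate=0 bound=0 product=11
t=10: arr=0 -> substrate=0 bound=0 product=11

Answer: 1 1 2 4 4 4 4 2 0 0 0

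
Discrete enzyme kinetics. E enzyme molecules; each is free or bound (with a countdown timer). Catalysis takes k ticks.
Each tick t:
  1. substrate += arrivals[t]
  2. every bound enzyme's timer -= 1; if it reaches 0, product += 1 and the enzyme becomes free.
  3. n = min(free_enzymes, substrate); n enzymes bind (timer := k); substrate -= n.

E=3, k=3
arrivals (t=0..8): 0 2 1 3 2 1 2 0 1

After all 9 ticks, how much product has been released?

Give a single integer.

Answer: 6

Derivation:
t=0: arr=0 -> substrate=0 bound=0 product=0
t=1: arr=2 -> substrate=0 bound=2 product=0
t=2: arr=1 -> substrate=0 bound=3 product=0
t=3: arr=3 -> substrate=3 bound=3 product=0
t=4: arr=2 -> substrate=3 bound=3 product=2
t=5: arr=1 -> substrate=3 bound=3 product=3
t=6: arr=2 -> substrate=5 bound=3 product=3
t=7: arr=0 -> substrate=3 bound=3 product=5
t=8: arr=1 -> substrate=3 bound=3 product=6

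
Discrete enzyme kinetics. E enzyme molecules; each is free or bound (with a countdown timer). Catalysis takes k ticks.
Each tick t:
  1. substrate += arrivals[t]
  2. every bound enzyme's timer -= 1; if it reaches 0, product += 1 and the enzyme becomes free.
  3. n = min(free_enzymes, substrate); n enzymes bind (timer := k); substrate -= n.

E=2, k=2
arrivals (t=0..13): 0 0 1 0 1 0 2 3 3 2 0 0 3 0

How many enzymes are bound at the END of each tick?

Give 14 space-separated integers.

t=0: arr=0 -> substrate=0 bound=0 product=0
t=1: arr=0 -> substrate=0 bound=0 product=0
t=2: arr=1 -> substrate=0 bound=1 product=0
t=3: arr=0 -> substrate=0 bound=1 product=0
t=4: arr=1 -> substrate=0 bound=1 product=1
t=5: arr=0 -> substrate=0 bound=1 product=1
t=6: arr=2 -> substrate=0 bound=2 product=2
t=7: arr=3 -> substrate=3 bound=2 product=2
t=8: arr=3 -> substrate=4 bound=2 product=4
t=9: arr=2 -> substrate=6 bound=2 product=4
t=10: arr=0 -> substrate=4 bound=2 product=6
t=11: arr=0 -> substrate=4 bound=2 product=6
t=12: arr=3 -> substrate=5 bound=2 product=8
t=13: arr=0 -> substrate=5 bound=2 product=8

Answer: 0 0 1 1 1 1 2 2 2 2 2 2 2 2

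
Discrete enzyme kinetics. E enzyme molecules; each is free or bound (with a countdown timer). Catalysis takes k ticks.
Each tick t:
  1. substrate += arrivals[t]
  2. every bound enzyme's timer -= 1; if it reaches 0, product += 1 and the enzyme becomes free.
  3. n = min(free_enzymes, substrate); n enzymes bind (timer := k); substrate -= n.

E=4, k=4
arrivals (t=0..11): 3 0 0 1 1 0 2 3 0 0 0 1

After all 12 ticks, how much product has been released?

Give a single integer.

t=0: arr=3 -> substrate=0 bound=3 product=0
t=1: arr=0 -> substrate=0 bound=3 product=0
t=2: arr=0 -> substrate=0 bound=3 product=0
t=3: arr=1 -> substrate=0 bound=4 product=0
t=4: arr=1 -> substrate=0 bound=2 product=3
t=5: arr=0 -> substrate=0 bound=2 product=3
t=6: arr=2 -> substrate=0 bound=4 product=3
t=7: arr=3 -> substrate=2 bound=4 product=4
t=8: arr=0 -> substrate=1 bound=4 product=5
t=9: arr=0 -> substrate=1 bound=4 product=5
t=10: arr=0 -> substrate=0 bound=3 product=7
t=11: arr=1 -> substrate=0 bound=3 product=8

Answer: 8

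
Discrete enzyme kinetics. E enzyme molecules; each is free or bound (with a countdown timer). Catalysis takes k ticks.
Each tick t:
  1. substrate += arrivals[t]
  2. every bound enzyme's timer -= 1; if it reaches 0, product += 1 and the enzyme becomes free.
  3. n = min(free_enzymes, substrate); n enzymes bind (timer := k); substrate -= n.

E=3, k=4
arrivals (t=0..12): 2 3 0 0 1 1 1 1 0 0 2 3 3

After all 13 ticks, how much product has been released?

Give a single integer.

Answer: 8

Derivation:
t=0: arr=2 -> substrate=0 bound=2 product=0
t=1: arr=3 -> substrate=2 bound=3 product=0
t=2: arr=0 -> substrate=2 bound=3 product=0
t=3: arr=0 -> substrate=2 bound=3 product=0
t=4: arr=1 -> substrate=1 bound=3 product=2
t=5: arr=1 -> substrate=1 bound=3 product=3
t=6: arr=1 -> substrate=2 bound=3 product=3
t=7: arr=1 -> substrate=3 bound=3 product=3
t=8: arr=0 -> substrate=1 bound=3 product=5
t=9: arr=0 -> substrate=0 bound=3 product=6
t=10: arr=2 -> substrate=2 bound=3 product=6
t=11: arr=3 -> substrate=5 bound=3 product=6
t=12: arr=3 -> substrate=6 bound=3 product=8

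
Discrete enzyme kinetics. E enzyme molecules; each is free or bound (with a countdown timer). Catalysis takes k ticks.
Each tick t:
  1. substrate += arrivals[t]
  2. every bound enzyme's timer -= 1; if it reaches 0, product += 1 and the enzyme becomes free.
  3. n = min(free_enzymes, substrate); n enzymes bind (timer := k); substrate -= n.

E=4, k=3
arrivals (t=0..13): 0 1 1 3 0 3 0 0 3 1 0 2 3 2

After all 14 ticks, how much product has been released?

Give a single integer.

t=0: arr=0 -> substrate=0 bound=0 product=0
t=1: arr=1 -> substrate=0 bound=1 product=0
t=2: arr=1 -> substrate=0 bound=2 product=0
t=3: arr=3 -> substrate=1 bound=4 product=0
t=4: arr=0 -> substrate=0 bound=4 product=1
t=5: arr=3 -> substrate=2 bound=4 product=2
t=6: arr=0 -> substrate=0 bound=4 product=4
t=7: arr=0 -> substrate=0 bound=3 product=5
t=8: arr=3 -> substrate=1 bound=4 product=6
t=9: arr=1 -> substrate=0 bound=4 product=8
t=10: arr=0 -> substrate=0 bound=4 product=8
t=11: arr=2 -> substrate=0 bound=4 product=10
t=12: arr=3 -> substrate=1 bound=4 product=12
t=13: arr=2 -> substrate=3 bound=4 product=12

Answer: 12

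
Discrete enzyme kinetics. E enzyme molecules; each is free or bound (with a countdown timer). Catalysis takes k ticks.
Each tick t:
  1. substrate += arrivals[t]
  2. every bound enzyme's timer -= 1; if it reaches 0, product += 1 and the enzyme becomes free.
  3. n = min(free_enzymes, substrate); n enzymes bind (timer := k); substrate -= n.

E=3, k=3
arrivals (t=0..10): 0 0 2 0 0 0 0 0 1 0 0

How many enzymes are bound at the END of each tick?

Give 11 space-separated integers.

Answer: 0 0 2 2 2 0 0 0 1 1 1

Derivation:
t=0: arr=0 -> substrate=0 bound=0 product=0
t=1: arr=0 -> substrate=0 bound=0 product=0
t=2: arr=2 -> substrate=0 bound=2 product=0
t=3: arr=0 -> substrate=0 bound=2 product=0
t=4: arr=0 -> substrate=0 bound=2 product=0
t=5: arr=0 -> substrate=0 bound=0 product=2
t=6: arr=0 -> substrate=0 bound=0 product=2
t=7: arr=0 -> substrate=0 bound=0 product=2
t=8: arr=1 -> substrate=0 bound=1 product=2
t=9: arr=0 -> substrate=0 bound=1 product=2
t=10: arr=0 -> substrate=0 bound=1 product=2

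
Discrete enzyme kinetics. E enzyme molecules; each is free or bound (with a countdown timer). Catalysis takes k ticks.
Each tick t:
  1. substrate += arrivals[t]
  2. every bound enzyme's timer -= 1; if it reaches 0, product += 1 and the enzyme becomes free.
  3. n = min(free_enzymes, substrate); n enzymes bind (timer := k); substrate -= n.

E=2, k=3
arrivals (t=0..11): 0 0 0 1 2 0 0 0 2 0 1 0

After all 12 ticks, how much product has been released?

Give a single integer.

Answer: 4

Derivation:
t=0: arr=0 -> substrate=0 bound=0 product=0
t=1: arr=0 -> substrate=0 bound=0 product=0
t=2: arr=0 -> substrate=0 bound=0 product=0
t=3: arr=1 -> substrate=0 bound=1 product=0
t=4: arr=2 -> substrate=1 bound=2 product=0
t=5: arr=0 -> substrate=1 bound=2 product=0
t=6: arr=0 -> substrate=0 bound=2 product=1
t=7: arr=0 -> substrate=0 bound=1 product=2
t=8: arr=2 -> substrate=1 bound=2 product=2
t=9: arr=0 -> substrate=0 bound=2 product=3
t=10: arr=1 -> substrate=1 bound=2 product=3
t=11: arr=0 -> substrate=0 bound=2 product=4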